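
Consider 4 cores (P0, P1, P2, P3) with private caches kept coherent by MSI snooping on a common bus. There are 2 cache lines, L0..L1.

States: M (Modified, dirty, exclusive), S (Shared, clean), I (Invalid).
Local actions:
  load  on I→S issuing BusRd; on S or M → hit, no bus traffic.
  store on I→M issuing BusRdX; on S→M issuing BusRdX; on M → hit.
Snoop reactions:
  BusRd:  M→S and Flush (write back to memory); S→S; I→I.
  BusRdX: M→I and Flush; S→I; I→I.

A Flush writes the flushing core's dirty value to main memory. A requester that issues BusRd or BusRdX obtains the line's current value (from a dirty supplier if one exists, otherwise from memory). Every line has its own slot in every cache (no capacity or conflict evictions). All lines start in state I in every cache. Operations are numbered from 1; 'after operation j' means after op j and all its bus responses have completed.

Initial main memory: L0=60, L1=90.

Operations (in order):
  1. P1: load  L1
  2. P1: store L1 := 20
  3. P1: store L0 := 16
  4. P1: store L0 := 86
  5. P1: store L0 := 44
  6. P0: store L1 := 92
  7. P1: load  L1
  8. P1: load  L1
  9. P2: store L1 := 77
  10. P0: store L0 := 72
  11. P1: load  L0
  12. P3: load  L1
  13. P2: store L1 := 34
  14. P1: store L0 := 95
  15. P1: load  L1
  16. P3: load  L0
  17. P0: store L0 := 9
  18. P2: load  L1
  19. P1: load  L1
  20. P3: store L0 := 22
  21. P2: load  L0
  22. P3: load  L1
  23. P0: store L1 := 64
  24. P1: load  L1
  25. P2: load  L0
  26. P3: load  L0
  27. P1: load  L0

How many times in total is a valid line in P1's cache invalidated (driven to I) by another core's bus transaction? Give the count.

step 1: P1: load  L1  ⟶  ISII  (L1)  txn=BusRd  M[L1]=90
step 2: P1: store L1 := 20  ⟶  IMII  (L1)  txn=BusRdX  M[L1]=90
step 3: P1: store L0 := 16  ⟶  IMII  (L0)  txn=BusRdX  M[L0]=60
step 4: P1: store L0 := 86  ⟶  IMII  (L0)  txn=∅  M[L0]=60
step 5: P1: store L0 := 44  ⟶  IMII  (L0)  txn=∅  M[L0]=60
step 6: P0: store L1 := 92  ⟶  MIII  (L1)  txn=BusRdX+Flush  M[L1]=20
step 7: P1: load  L1  ⟶  SSII  (L1)  txn=BusRd+Flush  M[L1]=92
step 8: P1: load  L1  ⟶  SSII  (L1)  txn=∅  M[L1]=92
step 9: P2: store L1 := 77  ⟶  IIMI  (L1)  txn=BusRdX  M[L1]=92
step 10: P0: store L0 := 72  ⟶  MIII  (L0)  txn=BusRdX+Flush  M[L0]=44
step 11: P1: load  L0  ⟶  SSII  (L0)  txn=BusRd+Flush  M[L0]=72
step 12: P3: load  L1  ⟶  IISS  (L1)  txn=BusRd+Flush  M[L1]=77
step 13: P2: store L1 := 34  ⟶  IIMI  (L1)  txn=BusRdX  M[L1]=77
step 14: P1: store L0 := 95  ⟶  IMII  (L0)  txn=BusRdX  M[L0]=72
step 15: P1: load  L1  ⟶  ISSI  (L1)  txn=BusRd+Flush  M[L1]=34
step 16: P3: load  L0  ⟶  ISIS  (L0)  txn=BusRd+Flush  M[L0]=95
step 17: P0: store L0 := 9  ⟶  MIII  (L0)  txn=BusRdX  M[L0]=95
step 18: P2: load  L1  ⟶  ISSI  (L1)  txn=∅  M[L1]=34
step 19: P1: load  L1  ⟶  ISSI  (L1)  txn=∅  M[L1]=34
step 20: P3: store L0 := 22  ⟶  IIIM  (L0)  txn=BusRdX+Flush  M[L0]=9
step 21: P2: load  L0  ⟶  IISS  (L0)  txn=BusRd+Flush  M[L0]=22
step 22: P3: load  L1  ⟶  ISSS  (L1)  txn=BusRd  M[L1]=34
step 23: P0: store L1 := 64  ⟶  MIII  (L1)  txn=BusRdX  M[L1]=34
step 24: P1: load  L1  ⟶  SSII  (L1)  txn=BusRd+Flush  M[L1]=64
step 25: P2: load  L0  ⟶  IISS  (L0)  txn=∅  M[L0]=22
step 26: P3: load  L0  ⟶  IISS  (L0)  txn=∅  M[L0]=22
step 27: P1: load  L0  ⟶  ISSS  (L0)  txn=BusRd  M[L0]=22

invalidations = 5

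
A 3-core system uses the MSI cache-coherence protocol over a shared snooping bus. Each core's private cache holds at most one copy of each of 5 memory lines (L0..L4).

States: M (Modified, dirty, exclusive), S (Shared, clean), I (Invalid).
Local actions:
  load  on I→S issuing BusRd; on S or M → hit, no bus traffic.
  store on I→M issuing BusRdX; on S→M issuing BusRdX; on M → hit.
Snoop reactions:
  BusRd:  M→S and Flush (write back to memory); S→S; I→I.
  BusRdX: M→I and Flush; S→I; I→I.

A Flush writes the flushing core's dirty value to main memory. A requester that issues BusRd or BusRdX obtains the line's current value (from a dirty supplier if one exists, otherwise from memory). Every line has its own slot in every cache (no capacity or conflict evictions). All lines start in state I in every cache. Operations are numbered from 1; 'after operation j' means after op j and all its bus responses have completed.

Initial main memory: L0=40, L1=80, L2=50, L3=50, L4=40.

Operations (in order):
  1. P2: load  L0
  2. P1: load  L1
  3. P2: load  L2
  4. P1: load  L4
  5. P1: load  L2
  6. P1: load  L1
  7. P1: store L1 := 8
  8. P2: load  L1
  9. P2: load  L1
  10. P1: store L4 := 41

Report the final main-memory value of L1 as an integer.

memory[L1] = 8

[1] P2: load  L0 | P0:I, P1:I, P2:S(40) | bus: BusRd
[2] P1: load  L1 | P0:I, P1:S(80), P2:I | bus: BusRd
[3] P2: load  L2 | P0:I, P1:I, P2:S(50) | bus: BusRd
[4] P1: load  L4 | P0:I, P1:S(40), P2:I | bus: BusRd
[5] P1: load  L2 | P0:I, P1:S(50), P2:S(50) | bus: BusRd
[6] P1: load  L1 | P0:I, P1:S(80), P2:I | bus: none
[7] P1: store L1 := 8 | P0:I, P1:M(8), P2:I | bus: BusRdX
[8] P2: load  L1 | P0:I, P1:S(8), P2:S(8) | bus: BusRd,Flush
[9] P2: load  L1 | P0:I, P1:S(8), P2:S(8) | bus: none
[10] P1: store L4 := 41 | P0:I, P1:M(41), P2:I | bus: BusRdX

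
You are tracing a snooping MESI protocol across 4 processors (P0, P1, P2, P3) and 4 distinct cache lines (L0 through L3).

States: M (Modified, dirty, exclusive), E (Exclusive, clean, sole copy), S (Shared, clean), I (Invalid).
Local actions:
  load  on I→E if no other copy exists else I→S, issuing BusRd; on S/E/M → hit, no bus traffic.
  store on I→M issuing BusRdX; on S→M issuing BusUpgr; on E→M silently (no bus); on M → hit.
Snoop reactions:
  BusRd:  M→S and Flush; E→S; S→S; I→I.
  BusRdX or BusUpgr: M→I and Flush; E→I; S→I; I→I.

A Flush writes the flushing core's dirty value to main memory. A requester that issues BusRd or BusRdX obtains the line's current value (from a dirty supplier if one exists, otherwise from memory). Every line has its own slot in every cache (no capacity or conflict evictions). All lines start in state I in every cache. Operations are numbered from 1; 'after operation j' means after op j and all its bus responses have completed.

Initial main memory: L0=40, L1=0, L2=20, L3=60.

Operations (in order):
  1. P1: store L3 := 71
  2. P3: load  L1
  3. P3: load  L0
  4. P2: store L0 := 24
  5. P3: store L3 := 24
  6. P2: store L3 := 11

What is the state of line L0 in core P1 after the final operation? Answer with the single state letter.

state = I

1. P1: store L3 := 71  bus=[BusRdX]  L3: P0=I P1=M P2=I P3=I  mem[L3]=60
2. P3: load  L1  bus=[BusRd]  L1: P0=I P1=I P2=I P3=E  mem[L1]=0
3. P3: load  L0  bus=[BusRd]  L0: P0=I P1=I P2=I P3=E  mem[L0]=40
4. P2: store L0 := 24  bus=[BusRdX]  L0: P0=I P1=I P2=M P3=I  mem[L0]=40
5. P3: store L3 := 24  bus=[BusRdX,Flush]  L3: P0=I P1=I P2=I P3=M  mem[L3]=71
6. P2: store L3 := 11  bus=[BusRdX,Flush]  L3: P0=I P1=I P2=M P3=I  mem[L3]=24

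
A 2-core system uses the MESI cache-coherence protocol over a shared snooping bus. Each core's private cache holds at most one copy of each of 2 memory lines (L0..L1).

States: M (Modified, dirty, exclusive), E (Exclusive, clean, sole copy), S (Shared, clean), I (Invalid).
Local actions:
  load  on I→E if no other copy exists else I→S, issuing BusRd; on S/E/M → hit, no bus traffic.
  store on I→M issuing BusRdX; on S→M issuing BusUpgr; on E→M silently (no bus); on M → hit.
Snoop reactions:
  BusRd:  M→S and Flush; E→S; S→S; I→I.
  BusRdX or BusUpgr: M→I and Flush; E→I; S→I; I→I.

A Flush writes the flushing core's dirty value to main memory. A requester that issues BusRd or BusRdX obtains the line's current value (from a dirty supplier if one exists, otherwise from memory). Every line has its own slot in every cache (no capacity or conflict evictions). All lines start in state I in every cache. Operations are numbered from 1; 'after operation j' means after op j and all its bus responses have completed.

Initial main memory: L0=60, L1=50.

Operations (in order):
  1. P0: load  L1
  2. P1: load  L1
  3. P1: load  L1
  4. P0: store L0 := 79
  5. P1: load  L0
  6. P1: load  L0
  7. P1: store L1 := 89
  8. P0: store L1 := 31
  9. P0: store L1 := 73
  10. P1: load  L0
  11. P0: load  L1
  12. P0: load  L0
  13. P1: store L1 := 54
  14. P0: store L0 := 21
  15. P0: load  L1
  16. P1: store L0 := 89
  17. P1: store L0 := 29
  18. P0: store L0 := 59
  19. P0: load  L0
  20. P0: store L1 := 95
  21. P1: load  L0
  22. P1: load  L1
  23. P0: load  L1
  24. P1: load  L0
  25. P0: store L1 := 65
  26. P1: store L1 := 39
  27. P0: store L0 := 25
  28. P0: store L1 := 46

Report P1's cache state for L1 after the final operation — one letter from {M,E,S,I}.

  op1 P0: load  L1 → E/I on L1; bus BusRd; mem=50
  op2 P1: load  L1 → S/S on L1; bus BusRd; mem=50
  op3 P1: load  L1 → S/S on L1; bus (none); mem=50
  op4 P0: store L0 := 79 → M/I on L0; bus BusRdX; mem=60
  op5 P1: load  L0 → S/S on L0; bus BusRd Flush; mem=79
  op6 P1: load  L0 → S/S on L0; bus (none); mem=79
  op7 P1: store L1 := 89 → I/M on L1; bus BusUpgr; mem=50
  op8 P0: store L1 := 31 → M/I on L1; bus BusRdX Flush; mem=89
  op9 P0: store L1 := 73 → M/I on L1; bus (none); mem=89
  op10 P1: load  L0 → S/S on L0; bus (none); mem=79
  op11 P0: load  L1 → M/I on L1; bus (none); mem=89
  op12 P0: load  L0 → S/S on L0; bus (none); mem=79
  op13 P1: store L1 := 54 → I/M on L1; bus BusRdX Flush; mem=73
  op14 P0: store L0 := 21 → M/I on L0; bus BusUpgr; mem=79
  op15 P0: load  L1 → S/S on L1; bus BusRd Flush; mem=54
  op16 P1: store L0 := 89 → I/M on L0; bus BusRdX Flush; mem=21
  op17 P1: store L0 := 29 → I/M on L0; bus (none); mem=21
  op18 P0: store L0 := 59 → M/I on L0; bus BusRdX Flush; mem=29
  op19 P0: load  L0 → M/I on L0; bus (none); mem=29
  op20 P0: store L1 := 95 → M/I on L1; bus BusUpgr; mem=54
  op21 P1: load  L0 → S/S on L0; bus BusRd Flush; mem=59
  op22 P1: load  L1 → S/S on L1; bus BusRd Flush; mem=95
  op23 P0: load  L1 → S/S on L1; bus (none); mem=95
  op24 P1: load  L0 → S/S on L0; bus (none); mem=59
  op25 P0: store L1 := 65 → M/I on L1; bus BusUpgr; mem=95
  op26 P1: store L1 := 39 → I/M on L1; bus BusRdX Flush; mem=65
  op27 P0: store L0 := 25 → M/I on L0; bus BusUpgr; mem=59
  op28 P0: store L1 := 46 → M/I on L1; bus BusRdX Flush; mem=39

state = I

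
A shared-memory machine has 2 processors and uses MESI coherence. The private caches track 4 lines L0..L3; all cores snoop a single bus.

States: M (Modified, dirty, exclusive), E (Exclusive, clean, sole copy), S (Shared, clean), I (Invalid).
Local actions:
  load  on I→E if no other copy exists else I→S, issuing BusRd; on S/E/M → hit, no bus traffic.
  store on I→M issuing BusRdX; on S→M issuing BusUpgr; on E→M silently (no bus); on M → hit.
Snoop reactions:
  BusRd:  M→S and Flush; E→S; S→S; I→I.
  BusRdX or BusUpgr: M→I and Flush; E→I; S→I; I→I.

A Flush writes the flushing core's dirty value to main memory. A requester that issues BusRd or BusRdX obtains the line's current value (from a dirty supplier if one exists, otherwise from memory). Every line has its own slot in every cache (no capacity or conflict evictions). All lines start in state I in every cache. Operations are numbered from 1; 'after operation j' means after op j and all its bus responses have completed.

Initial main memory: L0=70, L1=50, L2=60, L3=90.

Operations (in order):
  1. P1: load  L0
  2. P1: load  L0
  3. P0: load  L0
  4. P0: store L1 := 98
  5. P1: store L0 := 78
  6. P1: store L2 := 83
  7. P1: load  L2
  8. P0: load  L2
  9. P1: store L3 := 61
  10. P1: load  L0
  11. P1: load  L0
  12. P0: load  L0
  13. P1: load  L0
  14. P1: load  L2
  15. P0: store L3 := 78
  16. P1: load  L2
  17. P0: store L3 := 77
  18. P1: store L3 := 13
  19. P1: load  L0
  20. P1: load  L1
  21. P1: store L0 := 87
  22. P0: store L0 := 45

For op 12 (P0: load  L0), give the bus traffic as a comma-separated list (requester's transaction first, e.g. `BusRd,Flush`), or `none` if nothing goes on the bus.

[1] P1: load  L0 | P0:I, P1:E(70) | bus: BusRd
[2] P1: load  L0 | P0:I, P1:E(70) | bus: none
[3] P0: load  L0 | P0:S(70), P1:S(70) | bus: BusRd
[4] P0: store L1 := 98 | P0:M(98), P1:I | bus: BusRdX
[5] P1: store L0 := 78 | P0:I, P1:M(78) | bus: BusUpgr
[6] P1: store L2 := 83 | P0:I, P1:M(83) | bus: BusRdX
[7] P1: load  L2 | P0:I, P1:M(83) | bus: none
[8] P0: load  L2 | P0:S(83), P1:S(83) | bus: BusRd,Flush
[9] P1: store L3 := 61 | P0:I, P1:M(61) | bus: BusRdX
[10] P1: load  L0 | P0:I, P1:M(78) | bus: none
[11] P1: load  L0 | P0:I, P1:M(78) | bus: none
[12] P0: load  L0 | P0:S(78), P1:S(78) | bus: BusRd,Flush
[13] P1: load  L0 | P0:S(78), P1:S(78) | bus: none
[14] P1: load  L2 | P0:S(83), P1:S(83) | bus: none
[15] P0: store L3 := 78 | P0:M(78), P1:I | bus: BusRdX,Flush
[16] P1: load  L2 | P0:S(83), P1:S(83) | bus: none
[17] P0: store L3 := 77 | P0:M(77), P1:I | bus: none
[18] P1: store L3 := 13 | P0:I, P1:M(13) | bus: BusRdX,Flush
[19] P1: load  L0 | P0:S(78), P1:S(78) | bus: none
[20] P1: load  L1 | P0:S(98), P1:S(98) | bus: BusRd,Flush
[21] P1: store L0 := 87 | P0:I, P1:M(87) | bus: BusUpgr
[22] P0: store L0 := 45 | P0:M(45), P1:I | bus: BusRdX,Flush

bus = BusRd,Flush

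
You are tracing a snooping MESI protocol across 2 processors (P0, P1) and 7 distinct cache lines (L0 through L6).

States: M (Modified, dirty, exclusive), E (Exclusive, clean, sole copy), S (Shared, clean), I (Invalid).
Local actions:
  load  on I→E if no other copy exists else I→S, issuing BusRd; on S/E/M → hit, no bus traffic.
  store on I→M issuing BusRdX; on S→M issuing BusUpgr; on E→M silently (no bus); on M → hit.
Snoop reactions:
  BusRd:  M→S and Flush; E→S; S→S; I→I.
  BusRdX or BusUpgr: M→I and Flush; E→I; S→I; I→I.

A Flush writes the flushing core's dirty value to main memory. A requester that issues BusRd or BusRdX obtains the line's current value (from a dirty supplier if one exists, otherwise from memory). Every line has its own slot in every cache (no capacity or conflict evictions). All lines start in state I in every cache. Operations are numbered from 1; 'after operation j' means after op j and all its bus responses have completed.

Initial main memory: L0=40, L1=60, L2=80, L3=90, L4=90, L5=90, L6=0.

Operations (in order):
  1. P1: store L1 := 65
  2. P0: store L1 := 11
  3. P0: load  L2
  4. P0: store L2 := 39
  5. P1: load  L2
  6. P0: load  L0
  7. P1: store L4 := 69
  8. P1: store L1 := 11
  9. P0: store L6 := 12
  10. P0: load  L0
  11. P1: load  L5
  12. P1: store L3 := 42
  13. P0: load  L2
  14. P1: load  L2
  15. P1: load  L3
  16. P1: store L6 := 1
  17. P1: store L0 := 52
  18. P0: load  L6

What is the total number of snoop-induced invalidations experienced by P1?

step 1: P1: store L1 := 65  ⟶  IM  (L1)  txn=BusRdX  M[L1]=60
step 2: P0: store L1 := 11  ⟶  MI  (L1)  txn=BusRdX+Flush  M[L1]=65
step 3: P0: load  L2  ⟶  EI  (L2)  txn=BusRd  M[L2]=80
step 4: P0: store L2 := 39  ⟶  MI  (L2)  txn=∅  M[L2]=80
step 5: P1: load  L2  ⟶  SS  (L2)  txn=BusRd+Flush  M[L2]=39
step 6: P0: load  L0  ⟶  EI  (L0)  txn=BusRd  M[L0]=40
step 7: P1: store L4 := 69  ⟶  IM  (L4)  txn=BusRdX  M[L4]=90
step 8: P1: store L1 := 11  ⟶  IM  (L1)  txn=BusRdX+Flush  M[L1]=11
step 9: P0: store L6 := 12  ⟶  MI  (L6)  txn=BusRdX  M[L6]=0
step 10: P0: load  L0  ⟶  EI  (L0)  txn=∅  M[L0]=40
step 11: P1: load  L5  ⟶  IE  (L5)  txn=BusRd  M[L5]=90
step 12: P1: store L3 := 42  ⟶  IM  (L3)  txn=BusRdX  M[L3]=90
step 13: P0: load  L2  ⟶  SS  (L2)  txn=∅  M[L2]=39
step 14: P1: load  L2  ⟶  SS  (L2)  txn=∅  M[L2]=39
step 15: P1: load  L3  ⟶  IM  (L3)  txn=∅  M[L3]=90
step 16: P1: store L6 := 1  ⟶  IM  (L6)  txn=BusRdX+Flush  M[L6]=12
step 17: P1: store L0 := 52  ⟶  IM  (L0)  txn=BusRdX  M[L0]=40
step 18: P0: load  L6  ⟶  SS  (L6)  txn=BusRd+Flush  M[L6]=1

invalidations = 1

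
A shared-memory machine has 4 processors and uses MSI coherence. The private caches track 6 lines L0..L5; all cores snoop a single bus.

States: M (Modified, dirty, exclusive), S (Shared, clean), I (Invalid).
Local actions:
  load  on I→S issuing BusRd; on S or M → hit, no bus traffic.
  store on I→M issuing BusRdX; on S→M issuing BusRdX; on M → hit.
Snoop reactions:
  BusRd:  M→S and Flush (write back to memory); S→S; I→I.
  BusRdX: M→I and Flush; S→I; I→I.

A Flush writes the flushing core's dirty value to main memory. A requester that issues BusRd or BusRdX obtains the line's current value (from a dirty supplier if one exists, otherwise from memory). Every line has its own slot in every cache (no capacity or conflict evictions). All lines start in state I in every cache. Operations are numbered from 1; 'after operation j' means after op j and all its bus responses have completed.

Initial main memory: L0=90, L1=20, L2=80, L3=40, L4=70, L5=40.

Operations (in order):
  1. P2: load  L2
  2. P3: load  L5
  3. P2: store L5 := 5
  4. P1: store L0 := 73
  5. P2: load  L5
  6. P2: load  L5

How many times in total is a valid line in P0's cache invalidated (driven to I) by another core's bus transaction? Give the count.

invalidations = 0

  op1 P2: load  L2 → I/I/S/I on L2; bus BusRd; mem=80
  op2 P3: load  L5 → I/I/I/S on L5; bus BusRd; mem=40
  op3 P2: store L5 := 5 → I/I/M/I on L5; bus BusRdX; mem=40
  op4 P1: store L0 := 73 → I/M/I/I on L0; bus BusRdX; mem=90
  op5 P2: load  L5 → I/I/M/I on L5; bus (none); mem=40
  op6 P2: load  L5 → I/I/M/I on L5; bus (none); mem=40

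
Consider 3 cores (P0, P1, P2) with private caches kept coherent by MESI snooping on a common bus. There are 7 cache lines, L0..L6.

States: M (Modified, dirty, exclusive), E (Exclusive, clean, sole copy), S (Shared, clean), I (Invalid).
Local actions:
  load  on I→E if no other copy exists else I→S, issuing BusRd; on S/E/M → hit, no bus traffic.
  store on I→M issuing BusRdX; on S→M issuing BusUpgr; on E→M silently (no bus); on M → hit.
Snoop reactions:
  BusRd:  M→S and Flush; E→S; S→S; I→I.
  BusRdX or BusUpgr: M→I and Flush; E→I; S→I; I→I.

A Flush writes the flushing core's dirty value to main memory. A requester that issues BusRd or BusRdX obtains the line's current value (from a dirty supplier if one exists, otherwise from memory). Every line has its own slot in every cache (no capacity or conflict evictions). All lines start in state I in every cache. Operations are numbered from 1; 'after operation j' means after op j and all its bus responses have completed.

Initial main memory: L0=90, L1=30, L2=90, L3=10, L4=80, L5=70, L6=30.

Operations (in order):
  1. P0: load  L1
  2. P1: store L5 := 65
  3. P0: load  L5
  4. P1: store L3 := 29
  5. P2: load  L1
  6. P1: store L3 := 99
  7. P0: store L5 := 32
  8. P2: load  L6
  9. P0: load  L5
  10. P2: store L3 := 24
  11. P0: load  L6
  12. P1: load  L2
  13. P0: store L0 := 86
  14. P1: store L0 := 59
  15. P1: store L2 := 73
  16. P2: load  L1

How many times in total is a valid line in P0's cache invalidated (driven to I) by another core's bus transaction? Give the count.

step 1: P0: load  L1  ⟶  EII  (L1)  txn=BusRd  M[L1]=30
step 2: P1: store L5 := 65  ⟶  IMI  (L5)  txn=BusRdX  M[L5]=70
step 3: P0: load  L5  ⟶  SSI  (L5)  txn=BusRd+Flush  M[L5]=65
step 4: P1: store L3 := 29  ⟶  IMI  (L3)  txn=BusRdX  M[L3]=10
step 5: P2: load  L1  ⟶  SIS  (L1)  txn=BusRd  M[L1]=30
step 6: P1: store L3 := 99  ⟶  IMI  (L3)  txn=∅  M[L3]=10
step 7: P0: store L5 := 32  ⟶  MII  (L5)  txn=BusUpgr  M[L5]=65
step 8: P2: load  L6  ⟶  IIE  (L6)  txn=BusRd  M[L6]=30
step 9: P0: load  L5  ⟶  MII  (L5)  txn=∅  M[L5]=65
step 10: P2: store L3 := 24  ⟶  IIM  (L3)  txn=BusRdX+Flush  M[L3]=99
step 11: P0: load  L6  ⟶  SIS  (L6)  txn=BusRd  M[L6]=30
step 12: P1: load  L2  ⟶  IEI  (L2)  txn=BusRd  M[L2]=90
step 13: P0: store L0 := 86  ⟶  MII  (L0)  txn=BusRdX  M[L0]=90
step 14: P1: store L0 := 59  ⟶  IMI  (L0)  txn=BusRdX+Flush  M[L0]=86
step 15: P1: store L2 := 73  ⟶  IMI  (L2)  txn=∅  M[L2]=90
step 16: P2: load  L1  ⟶  SIS  (L1)  txn=∅  M[L1]=30

invalidations = 1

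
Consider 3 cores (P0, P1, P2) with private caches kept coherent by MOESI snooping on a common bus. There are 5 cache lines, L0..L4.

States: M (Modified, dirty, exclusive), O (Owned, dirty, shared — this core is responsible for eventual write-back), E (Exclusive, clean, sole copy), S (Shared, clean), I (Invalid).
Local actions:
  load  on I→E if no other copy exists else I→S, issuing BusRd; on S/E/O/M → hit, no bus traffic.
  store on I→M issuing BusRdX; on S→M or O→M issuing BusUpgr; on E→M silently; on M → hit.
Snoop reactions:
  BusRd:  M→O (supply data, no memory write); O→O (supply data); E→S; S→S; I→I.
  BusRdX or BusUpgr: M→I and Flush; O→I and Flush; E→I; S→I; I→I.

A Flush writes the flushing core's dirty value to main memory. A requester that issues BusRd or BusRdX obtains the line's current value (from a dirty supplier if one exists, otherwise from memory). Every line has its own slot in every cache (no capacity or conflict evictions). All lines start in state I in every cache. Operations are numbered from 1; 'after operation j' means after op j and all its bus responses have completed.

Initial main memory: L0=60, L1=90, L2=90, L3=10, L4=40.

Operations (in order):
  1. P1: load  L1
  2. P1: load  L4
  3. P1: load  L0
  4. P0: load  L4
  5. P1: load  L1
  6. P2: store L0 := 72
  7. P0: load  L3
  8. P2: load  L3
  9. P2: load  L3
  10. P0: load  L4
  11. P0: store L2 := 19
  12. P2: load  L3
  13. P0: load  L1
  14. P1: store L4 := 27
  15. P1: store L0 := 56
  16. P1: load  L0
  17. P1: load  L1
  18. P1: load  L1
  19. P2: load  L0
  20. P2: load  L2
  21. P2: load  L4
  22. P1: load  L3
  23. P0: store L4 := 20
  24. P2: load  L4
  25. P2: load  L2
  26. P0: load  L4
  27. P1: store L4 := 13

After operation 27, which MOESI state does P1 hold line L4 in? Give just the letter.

state = M

[1] P1: load  L1 | P0:I, P1:E(90), P2:I | bus: BusRd
[2] P1: load  L4 | P0:I, P1:E(40), P2:I | bus: BusRd
[3] P1: load  L0 | P0:I, P1:E(60), P2:I | bus: BusRd
[4] P0: load  L4 | P0:S(40), P1:S(40), P2:I | bus: BusRd
[5] P1: load  L1 | P0:I, P1:E(90), P2:I | bus: none
[6] P2: store L0 := 72 | P0:I, P1:I, P2:M(72) | bus: BusRdX
[7] P0: load  L3 | P0:E(10), P1:I, P2:I | bus: BusRd
[8] P2: load  L3 | P0:S(10), P1:I, P2:S(10) | bus: BusRd
[9] P2: load  L3 | P0:S(10), P1:I, P2:S(10) | bus: none
[10] P0: load  L4 | P0:S(40), P1:S(40), P2:I | bus: none
[11] P0: store L2 := 19 | P0:M(19), P1:I, P2:I | bus: BusRdX
[12] P2: load  L3 | P0:S(10), P1:I, P2:S(10) | bus: none
[13] P0: load  L1 | P0:S(90), P1:S(90), P2:I | bus: BusRd
[14] P1: store L4 := 27 | P0:I, P1:M(27), P2:I | bus: BusUpgr
[15] P1: store L0 := 56 | P0:I, P1:M(56), P2:I | bus: BusRdX,Flush
[16] P1: load  L0 | P0:I, P1:M(56), P2:I | bus: none
[17] P1: load  L1 | P0:S(90), P1:S(90), P2:I | bus: none
[18] P1: load  L1 | P0:S(90), P1:S(90), P2:I | bus: none
[19] P2: load  L0 | P0:I, P1:O(56), P2:S(56) | bus: BusRd
[20] P2: load  L2 | P0:O(19), P1:I, P2:S(19) | bus: BusRd
[21] P2: load  L4 | P0:I, P1:O(27), P2:S(27) | bus: BusRd
[22] P1: load  L3 | P0:S(10), P1:S(10), P2:S(10) | bus: BusRd
[23] P0: store L4 := 20 | P0:M(20), P1:I, P2:I | bus: BusRdX,Flush
[24] P2: load  L4 | P0:O(20), P1:I, P2:S(20) | bus: BusRd
[25] P2: load  L2 | P0:O(19), P1:I, P2:S(19) | bus: none
[26] P0: load  L4 | P0:O(20), P1:I, P2:S(20) | bus: none
[27] P1: store L4 := 13 | P0:I, P1:M(13), P2:I | bus: BusRdX,Flush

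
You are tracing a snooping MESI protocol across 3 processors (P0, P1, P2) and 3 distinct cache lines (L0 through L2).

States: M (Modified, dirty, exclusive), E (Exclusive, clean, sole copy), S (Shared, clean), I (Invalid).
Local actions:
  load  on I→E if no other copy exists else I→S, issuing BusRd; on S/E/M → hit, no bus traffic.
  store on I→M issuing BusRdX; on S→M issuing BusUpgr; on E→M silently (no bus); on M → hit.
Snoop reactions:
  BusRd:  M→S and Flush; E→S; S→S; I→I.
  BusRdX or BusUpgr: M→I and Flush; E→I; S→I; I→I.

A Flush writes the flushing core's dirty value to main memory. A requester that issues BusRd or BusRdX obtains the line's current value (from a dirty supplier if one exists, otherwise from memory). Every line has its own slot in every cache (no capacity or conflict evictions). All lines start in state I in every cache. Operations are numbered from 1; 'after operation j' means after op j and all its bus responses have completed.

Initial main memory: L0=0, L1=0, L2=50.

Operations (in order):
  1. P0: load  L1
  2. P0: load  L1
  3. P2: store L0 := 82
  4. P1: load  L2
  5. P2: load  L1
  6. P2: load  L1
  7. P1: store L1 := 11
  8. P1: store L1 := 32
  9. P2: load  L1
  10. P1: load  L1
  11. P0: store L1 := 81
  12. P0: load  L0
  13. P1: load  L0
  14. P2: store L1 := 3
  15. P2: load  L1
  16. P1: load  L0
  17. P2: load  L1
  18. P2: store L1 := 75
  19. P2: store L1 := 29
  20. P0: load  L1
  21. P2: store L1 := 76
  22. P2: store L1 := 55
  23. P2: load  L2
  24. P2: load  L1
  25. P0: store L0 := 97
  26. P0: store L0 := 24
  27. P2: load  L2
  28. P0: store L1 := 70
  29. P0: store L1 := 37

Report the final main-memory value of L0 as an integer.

memory[L0] = 82

[1] P0: load  L1 | P0:E(0), P1:I, P2:I | bus: BusRd
[2] P0: load  L1 | P0:E(0), P1:I, P2:I | bus: none
[3] P2: store L0 := 82 | P0:I, P1:I, P2:M(82) | bus: BusRdX
[4] P1: load  L2 | P0:I, P1:E(50), P2:I | bus: BusRd
[5] P2: load  L1 | P0:S(0), P1:I, P2:S(0) | bus: BusRd
[6] P2: load  L1 | P0:S(0), P1:I, P2:S(0) | bus: none
[7] P1: store L1 := 11 | P0:I, P1:M(11), P2:I | bus: BusRdX
[8] P1: store L1 := 32 | P0:I, P1:M(32), P2:I | bus: none
[9] P2: load  L1 | P0:I, P1:S(32), P2:S(32) | bus: BusRd,Flush
[10] P1: load  L1 | P0:I, P1:S(32), P2:S(32) | bus: none
[11] P0: store L1 := 81 | P0:M(81), P1:I, P2:I | bus: BusRdX
[12] P0: load  L0 | P0:S(82), P1:I, P2:S(82) | bus: BusRd,Flush
[13] P1: load  L0 | P0:S(82), P1:S(82), P2:S(82) | bus: BusRd
[14] P2: store L1 := 3 | P0:I, P1:I, P2:M(3) | bus: BusRdX,Flush
[15] P2: load  L1 | P0:I, P1:I, P2:M(3) | bus: none
[16] P1: load  L0 | P0:S(82), P1:S(82), P2:S(82) | bus: none
[17] P2: load  L1 | P0:I, P1:I, P2:M(3) | bus: none
[18] P2: store L1 := 75 | P0:I, P1:I, P2:M(75) | bus: none
[19] P2: store L1 := 29 | P0:I, P1:I, P2:M(29) | bus: none
[20] P0: load  L1 | P0:S(29), P1:I, P2:S(29) | bus: BusRd,Flush
[21] P2: store L1 := 76 | P0:I, P1:I, P2:M(76) | bus: BusUpgr
[22] P2: store L1 := 55 | P0:I, P1:I, P2:M(55) | bus: none
[23] P2: load  L2 | P0:I, P1:S(50), P2:S(50) | bus: BusRd
[24] P2: load  L1 | P0:I, P1:I, P2:M(55) | bus: none
[25] P0: store L0 := 97 | P0:M(97), P1:I, P2:I | bus: BusUpgr
[26] P0: store L0 := 24 | P0:M(24), P1:I, P2:I | bus: none
[27] P2: load  L2 | P0:I, P1:S(50), P2:S(50) | bus: none
[28] P0: store L1 := 70 | P0:M(70), P1:I, P2:I | bus: BusRdX,Flush
[29] P0: store L1 := 37 | P0:M(37), P1:I, P2:I | bus: none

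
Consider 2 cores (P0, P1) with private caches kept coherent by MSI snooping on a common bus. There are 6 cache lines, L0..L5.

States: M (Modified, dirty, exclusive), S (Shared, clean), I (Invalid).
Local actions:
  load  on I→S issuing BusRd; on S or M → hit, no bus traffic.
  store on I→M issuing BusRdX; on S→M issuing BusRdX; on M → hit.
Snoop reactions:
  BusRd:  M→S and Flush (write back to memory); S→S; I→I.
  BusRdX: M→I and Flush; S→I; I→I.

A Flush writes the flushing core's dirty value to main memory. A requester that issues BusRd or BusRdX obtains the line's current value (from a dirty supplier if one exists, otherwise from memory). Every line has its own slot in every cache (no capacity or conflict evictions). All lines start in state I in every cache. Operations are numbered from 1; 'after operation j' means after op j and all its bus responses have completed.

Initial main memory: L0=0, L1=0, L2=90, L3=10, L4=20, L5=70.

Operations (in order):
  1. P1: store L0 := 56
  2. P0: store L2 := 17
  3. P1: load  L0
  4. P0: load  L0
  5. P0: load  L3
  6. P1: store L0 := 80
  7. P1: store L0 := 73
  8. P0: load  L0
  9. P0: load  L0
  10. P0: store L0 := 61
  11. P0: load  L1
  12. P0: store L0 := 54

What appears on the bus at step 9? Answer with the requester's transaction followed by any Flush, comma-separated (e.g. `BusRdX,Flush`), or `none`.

bus = none

  op1 P1: store L0 := 56 → I/M on L0; bus BusRdX; mem=0
  op2 P0: store L2 := 17 → M/I on L2; bus BusRdX; mem=90
  op3 P1: load  L0 → I/M on L0; bus (none); mem=0
  op4 P0: load  L0 → S/S on L0; bus BusRd Flush; mem=56
  op5 P0: load  L3 → S/I on L3; bus BusRd; mem=10
  op6 P1: store L0 := 80 → I/M on L0; bus BusRdX; mem=56
  op7 P1: store L0 := 73 → I/M on L0; bus (none); mem=56
  op8 P0: load  L0 → S/S on L0; bus BusRd Flush; mem=73
  op9 P0: load  L0 → S/S on L0; bus (none); mem=73
  op10 P0: store L0 := 61 → M/I on L0; bus BusRdX; mem=73
  op11 P0: load  L1 → S/I on L1; bus BusRd; mem=0
  op12 P0: store L0 := 54 → M/I on L0; bus (none); mem=73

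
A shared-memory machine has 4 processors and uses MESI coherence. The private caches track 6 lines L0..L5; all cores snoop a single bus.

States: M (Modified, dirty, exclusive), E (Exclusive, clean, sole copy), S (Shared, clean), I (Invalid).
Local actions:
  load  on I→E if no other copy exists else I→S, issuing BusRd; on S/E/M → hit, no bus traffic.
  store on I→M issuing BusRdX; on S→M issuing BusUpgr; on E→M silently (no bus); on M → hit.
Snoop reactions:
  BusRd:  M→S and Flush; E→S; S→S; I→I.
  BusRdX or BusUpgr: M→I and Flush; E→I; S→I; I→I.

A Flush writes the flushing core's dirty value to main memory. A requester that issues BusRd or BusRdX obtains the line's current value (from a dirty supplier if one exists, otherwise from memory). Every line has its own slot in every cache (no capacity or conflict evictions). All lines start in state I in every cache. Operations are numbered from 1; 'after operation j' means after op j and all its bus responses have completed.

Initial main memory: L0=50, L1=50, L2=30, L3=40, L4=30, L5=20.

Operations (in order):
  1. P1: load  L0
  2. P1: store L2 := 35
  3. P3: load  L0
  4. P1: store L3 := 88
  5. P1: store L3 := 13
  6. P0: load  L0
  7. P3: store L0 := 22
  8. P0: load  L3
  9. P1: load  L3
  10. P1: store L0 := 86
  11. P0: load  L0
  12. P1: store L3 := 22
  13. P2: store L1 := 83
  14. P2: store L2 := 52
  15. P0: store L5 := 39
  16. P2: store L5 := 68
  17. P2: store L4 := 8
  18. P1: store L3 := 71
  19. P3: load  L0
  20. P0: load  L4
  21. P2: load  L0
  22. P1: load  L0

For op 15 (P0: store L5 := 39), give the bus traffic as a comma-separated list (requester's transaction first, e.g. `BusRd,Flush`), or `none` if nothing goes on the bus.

step 1: P1: load  L0  ⟶  IEII  (L0)  txn=BusRd  M[L0]=50
step 2: P1: store L2 := 35  ⟶  IMII  (L2)  txn=BusRdX  M[L2]=30
step 3: P3: load  L0  ⟶  ISIS  (L0)  txn=BusRd  M[L0]=50
step 4: P1: store L3 := 88  ⟶  IMII  (L3)  txn=BusRdX  M[L3]=40
step 5: P1: store L3 := 13  ⟶  IMII  (L3)  txn=∅  M[L3]=40
step 6: P0: load  L0  ⟶  SSIS  (L0)  txn=BusRd  M[L0]=50
step 7: P3: store L0 := 22  ⟶  IIIM  (L0)  txn=BusUpgr  M[L0]=50
step 8: P0: load  L3  ⟶  SSII  (L3)  txn=BusRd+Flush  M[L3]=13
step 9: P1: load  L3  ⟶  SSII  (L3)  txn=∅  M[L3]=13
step 10: P1: store L0 := 86  ⟶  IMII  (L0)  txn=BusRdX+Flush  M[L0]=22
step 11: P0: load  L0  ⟶  SSII  (L0)  txn=BusRd+Flush  M[L0]=86
step 12: P1: store L3 := 22  ⟶  IMII  (L3)  txn=BusUpgr  M[L3]=13
step 13: P2: store L1 := 83  ⟶  IIMI  (L1)  txn=BusRdX  M[L1]=50
step 14: P2: store L2 := 52  ⟶  IIMI  (L2)  txn=BusRdX+Flush  M[L2]=35
step 15: P0: store L5 := 39  ⟶  MIII  (L5)  txn=BusRdX  M[L5]=20
step 16: P2: store L5 := 68  ⟶  IIMI  (L5)  txn=BusRdX+Flush  M[L5]=39
step 17: P2: store L4 := 8  ⟶  IIMI  (L4)  txn=BusRdX  M[L4]=30
step 18: P1: store L3 := 71  ⟶  IMII  (L3)  txn=∅  M[L3]=13
step 19: P3: load  L0  ⟶  SSIS  (L0)  txn=BusRd  M[L0]=86
step 20: P0: load  L4  ⟶  SISI  (L4)  txn=BusRd+Flush  M[L4]=8
step 21: P2: load  L0  ⟶  SSSS  (L0)  txn=BusRd  M[L0]=86
step 22: P1: load  L0  ⟶  SSSS  (L0)  txn=∅  M[L0]=86

bus = BusRdX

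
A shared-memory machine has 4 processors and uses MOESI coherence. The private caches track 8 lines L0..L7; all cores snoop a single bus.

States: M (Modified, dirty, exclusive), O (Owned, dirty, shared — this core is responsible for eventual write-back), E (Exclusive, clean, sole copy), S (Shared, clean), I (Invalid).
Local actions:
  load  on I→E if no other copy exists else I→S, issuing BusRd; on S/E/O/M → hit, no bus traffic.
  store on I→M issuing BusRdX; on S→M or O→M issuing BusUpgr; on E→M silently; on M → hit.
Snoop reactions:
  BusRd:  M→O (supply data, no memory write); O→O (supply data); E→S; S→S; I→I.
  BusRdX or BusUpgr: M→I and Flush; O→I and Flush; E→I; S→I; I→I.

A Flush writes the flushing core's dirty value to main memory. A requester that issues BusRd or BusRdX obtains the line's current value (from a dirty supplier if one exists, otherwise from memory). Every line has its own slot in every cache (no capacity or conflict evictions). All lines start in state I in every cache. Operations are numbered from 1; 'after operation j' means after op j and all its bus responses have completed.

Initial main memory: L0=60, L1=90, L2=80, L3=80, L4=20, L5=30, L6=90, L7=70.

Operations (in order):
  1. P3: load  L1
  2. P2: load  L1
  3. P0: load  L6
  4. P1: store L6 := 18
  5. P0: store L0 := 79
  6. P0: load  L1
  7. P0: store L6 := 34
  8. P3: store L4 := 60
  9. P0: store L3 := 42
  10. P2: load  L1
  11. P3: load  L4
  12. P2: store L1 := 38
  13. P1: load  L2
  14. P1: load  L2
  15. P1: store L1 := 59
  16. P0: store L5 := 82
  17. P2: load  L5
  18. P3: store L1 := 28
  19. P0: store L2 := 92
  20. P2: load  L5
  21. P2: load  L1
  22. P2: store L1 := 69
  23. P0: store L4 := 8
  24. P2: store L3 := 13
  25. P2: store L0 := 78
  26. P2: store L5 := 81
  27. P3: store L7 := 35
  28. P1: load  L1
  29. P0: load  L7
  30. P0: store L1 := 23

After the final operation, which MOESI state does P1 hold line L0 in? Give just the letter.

[1] P3: load  L1 | P0:I, P1:I, P2:I, P3:E(90) | bus: BusRd
[2] P2: load  L1 | P0:I, P1:I, P2:S(90), P3:S(90) | bus: BusRd
[3] P0: load  L6 | P0:E(90), P1:I, P2:I, P3:I | bus: BusRd
[4] P1: store L6 := 18 | P0:I, P1:M(18), P2:I, P3:I | bus: BusRdX
[5] P0: store L0 := 79 | P0:M(79), P1:I, P2:I, P3:I | bus: BusRdX
[6] P0: load  L1 | P0:S(90), P1:I, P2:S(90), P3:S(90) | bus: BusRd
[7] P0: store L6 := 34 | P0:M(34), P1:I, P2:I, P3:I | bus: BusRdX,Flush
[8] P3: store L4 := 60 | P0:I, P1:I, P2:I, P3:M(60) | bus: BusRdX
[9] P0: store L3 := 42 | P0:M(42), P1:I, P2:I, P3:I | bus: BusRdX
[10] P2: load  L1 | P0:S(90), P1:I, P2:S(90), P3:S(90) | bus: none
[11] P3: load  L4 | P0:I, P1:I, P2:I, P3:M(60) | bus: none
[12] P2: store L1 := 38 | P0:I, P1:I, P2:M(38), P3:I | bus: BusUpgr
[13] P1: load  L2 | P0:I, P1:E(80), P2:I, P3:I | bus: BusRd
[14] P1: load  L2 | P0:I, P1:E(80), P2:I, P3:I | bus: none
[15] P1: store L1 := 59 | P0:I, P1:M(59), P2:I, P3:I | bus: BusRdX,Flush
[16] P0: store L5 := 82 | P0:M(82), P1:I, P2:I, P3:I | bus: BusRdX
[17] P2: load  L5 | P0:O(82), P1:I, P2:S(82), P3:I | bus: BusRd
[18] P3: store L1 := 28 | P0:I, P1:I, P2:I, P3:M(28) | bus: BusRdX,Flush
[19] P0: store L2 := 92 | P0:M(92), P1:I, P2:I, P3:I | bus: BusRdX
[20] P2: load  L5 | P0:O(82), P1:I, P2:S(82), P3:I | bus: none
[21] P2: load  L1 | P0:I, P1:I, P2:S(28), P3:O(28) | bus: BusRd
[22] P2: store L1 := 69 | P0:I, P1:I, P2:M(69), P3:I | bus: BusUpgr,Flush
[23] P0: store L4 := 8 | P0:M(8), P1:I, P2:I, P3:I | bus: BusRdX,Flush
[24] P2: store L3 := 13 | P0:I, P1:I, P2:M(13), P3:I | bus: BusRdX,Flush
[25] P2: store L0 := 78 | P0:I, P1:I, P2:M(78), P3:I | bus: BusRdX,Flush
[26] P2: store L5 := 81 | P0:I, P1:I, P2:M(81), P3:I | bus: BusUpgr,Flush
[27] P3: store L7 := 35 | P0:I, P1:I, P2:I, P3:M(35) | bus: BusRdX
[28] P1: load  L1 | P0:I, P1:S(69), P2:O(69), P3:I | bus: BusRd
[29] P0: load  L7 | P0:S(35), P1:I, P2:I, P3:O(35) | bus: BusRd
[30] P0: store L1 := 23 | P0:M(23), P1:I, P2:I, P3:I | bus: BusRdX,Flush

state = I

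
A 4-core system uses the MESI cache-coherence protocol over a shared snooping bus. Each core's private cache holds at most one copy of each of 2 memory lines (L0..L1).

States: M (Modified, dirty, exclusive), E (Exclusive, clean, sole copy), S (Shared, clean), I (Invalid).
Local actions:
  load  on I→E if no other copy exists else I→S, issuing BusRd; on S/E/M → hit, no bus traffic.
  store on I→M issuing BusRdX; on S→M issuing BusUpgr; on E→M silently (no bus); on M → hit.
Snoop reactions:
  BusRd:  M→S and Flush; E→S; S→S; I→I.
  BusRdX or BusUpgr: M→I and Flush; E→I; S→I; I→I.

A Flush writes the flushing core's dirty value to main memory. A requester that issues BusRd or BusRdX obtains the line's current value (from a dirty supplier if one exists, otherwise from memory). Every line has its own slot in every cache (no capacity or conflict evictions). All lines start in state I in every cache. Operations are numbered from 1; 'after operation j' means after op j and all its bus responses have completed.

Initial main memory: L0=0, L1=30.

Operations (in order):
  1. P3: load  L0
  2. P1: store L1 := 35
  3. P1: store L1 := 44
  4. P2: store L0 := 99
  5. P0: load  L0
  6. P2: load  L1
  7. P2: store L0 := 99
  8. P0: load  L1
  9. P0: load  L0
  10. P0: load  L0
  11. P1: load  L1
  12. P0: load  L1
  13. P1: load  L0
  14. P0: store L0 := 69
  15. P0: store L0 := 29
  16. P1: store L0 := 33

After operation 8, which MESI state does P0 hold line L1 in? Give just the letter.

state = S

  op1 P3: load  L0 → I/I/I/E on L0; bus BusRd; mem=0
  op2 P1: store L1 := 35 → I/M/I/I on L1; bus BusRdX; mem=30
  op3 P1: store L1 := 44 → I/M/I/I on L1; bus (none); mem=30
  op4 P2: store L0 := 99 → I/I/M/I on L0; bus BusRdX; mem=0
  op5 P0: load  L0 → S/I/S/I on L0; bus BusRd Flush; mem=99
  op6 P2: load  L1 → I/S/S/I on L1; bus BusRd Flush; mem=44
  op7 P2: store L0 := 99 → I/I/M/I on L0; bus BusUpgr; mem=99
  op8 P0: load  L1 → S/S/S/I on L1; bus BusRd; mem=44
  op9 P0: load  L0 → S/I/S/I on L0; bus BusRd Flush; mem=99
  op10 P0: load  L0 → S/I/S/I on L0; bus (none); mem=99
  op11 P1: load  L1 → S/S/S/I on L1; bus (none); mem=44
  op12 P0: load  L1 → S/S/S/I on L1; bus (none); mem=44
  op13 P1: load  L0 → S/S/S/I on L0; bus BusRd; mem=99
  op14 P0: store L0 := 69 → M/I/I/I on L0; bus BusUpgr; mem=99
  op15 P0: store L0 := 29 → M/I/I/I on L0; bus (none); mem=99
  op16 P1: store L0 := 33 → I/M/I/I on L0; bus BusRdX Flush; mem=29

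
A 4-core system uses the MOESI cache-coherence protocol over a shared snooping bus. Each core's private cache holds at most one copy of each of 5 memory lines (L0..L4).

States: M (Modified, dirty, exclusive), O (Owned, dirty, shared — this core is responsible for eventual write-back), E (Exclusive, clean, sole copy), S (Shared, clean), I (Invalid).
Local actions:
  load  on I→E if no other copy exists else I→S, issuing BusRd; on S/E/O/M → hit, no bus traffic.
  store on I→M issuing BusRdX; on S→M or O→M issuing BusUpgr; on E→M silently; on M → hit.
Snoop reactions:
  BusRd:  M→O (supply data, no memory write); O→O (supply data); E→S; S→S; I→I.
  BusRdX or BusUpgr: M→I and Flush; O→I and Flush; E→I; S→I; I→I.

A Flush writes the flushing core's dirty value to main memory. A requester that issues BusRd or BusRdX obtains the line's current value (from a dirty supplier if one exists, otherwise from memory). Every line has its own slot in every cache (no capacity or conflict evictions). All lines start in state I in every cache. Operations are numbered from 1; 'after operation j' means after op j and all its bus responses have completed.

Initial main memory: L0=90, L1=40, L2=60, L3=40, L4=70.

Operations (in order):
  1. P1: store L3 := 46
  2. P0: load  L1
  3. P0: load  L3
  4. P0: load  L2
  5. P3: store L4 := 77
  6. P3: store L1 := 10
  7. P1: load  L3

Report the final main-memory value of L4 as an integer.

step 1: P1: store L3 := 46  ⟶  IMII  (L3)  txn=BusRdX  M[L3]=40
step 2: P0: load  L1  ⟶  EIII  (L1)  txn=BusRd  M[L1]=40
step 3: P0: load  L3  ⟶  SOII  (L3)  txn=BusRd  M[L3]=40
step 4: P0: load  L2  ⟶  EIII  (L2)  txn=BusRd  M[L2]=60
step 5: P3: store L4 := 77  ⟶  IIIM  (L4)  txn=BusRdX  M[L4]=70
step 6: P3: store L1 := 10  ⟶  IIIM  (L1)  txn=BusRdX  M[L1]=40
step 7: P1: load  L3  ⟶  SOII  (L3)  txn=∅  M[L3]=40

memory[L4] = 70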